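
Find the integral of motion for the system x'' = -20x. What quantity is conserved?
E = (x')^2 + 20x^2

Multiply the equation by x':
x' * x'' = -20x * x'
The left side is d/dt[(x')^2/2] and the right side is d/dt[-20x^2/2], so
d/dt[(x')^2/2 + 20x^2/2] = 0, i.e. (x')^2/2 + 20x^2/2 = constant.
Multiplying by 2, the integral of motion is E = (x')^2 + 20x^2.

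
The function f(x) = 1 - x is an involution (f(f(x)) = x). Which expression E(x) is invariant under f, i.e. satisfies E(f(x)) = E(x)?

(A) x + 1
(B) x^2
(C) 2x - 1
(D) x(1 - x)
D

Replace x by f(x) = 1 - x in each option and simplify. As a quick numerical cross-check, also compare E(4) with E(f(4)) = E(-3).

(A) x + 1  ->  (1 - x) + 1 = 2 - x; check: E(4) = 5 but E(-3) = -2.   [not invariant]
(B) x^2  ->  (1 - x)^2 = (x - 1)^2; check: E(4) = 16 but E(-3) = 9.   [not invariant]
(C) 2x - 1  ->  2(1 - x) - 1 = 1 - 2x; check: E(4) = 7 but E(-3) = -7.   [not invariant]
(D) x(1 - x)  ->  (1 - x)(1 - (1 - x)), which simplifies back to x(1 - x); check: E(4) = -12, E(-3) = -12.   [invariant]

Only (D) is unchanged. E is symmetric under swapping x with f(x) = 1 - x, which is exactly what an involution does.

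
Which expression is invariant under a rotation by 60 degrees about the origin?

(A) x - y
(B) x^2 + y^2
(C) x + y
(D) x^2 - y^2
B

A rotation by 60 degrees sends (x, y) to (x/2 - sqrt(3)y/2, sqrt(3)x/2 + y/2).
Substitute the transformed coordinates into each option and compare with the original:
(A) x - y  ->  (x/2 - sqrt(3)y/2) - (sqrt(3)x/2 + y/2) = -sqrt(3)x/2 + x/2 - sqrt(3)y/2 - y/2   [differs from x - y: not invariant]
(B) x^2 + y^2  ->  (x/2 - sqrt(3)y/2)^2 + (sqrt(3)x/2 + y/2)^2 = x^2 + y^2   [equals x^2 + y^2: invariant]
(C) x + y  ->  (x/2 - sqrt(3)y/2) + (sqrt(3)x/2 + y/2) = x/2 + sqrt(3)x/2 - sqrt(3)y/2 + y/2   [differs from x + y: not invariant]
(D) x^2 - y^2  ->  (x/2 - sqrt(3)y/2)^2 - (sqrt(3)x/2 + y/2)^2 = -x^2/2 - sqrt(3)xy + y^2/2   [differs from x^2 - y^2: not invariant]

Only option (B), x^2 + y^2, is unchanged by the transformation.
Geometrically, x^2 + y^2 is the squared distance from the origin, which every rotation about the origin preserves.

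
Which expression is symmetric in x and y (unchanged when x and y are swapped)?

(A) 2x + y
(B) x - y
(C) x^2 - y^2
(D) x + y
D

A symmetric expression is unchanged when the variables are permuted; here the transformation to test is the swap (x, y) -> (y, x).
Substitute the transformed coordinates into each option and compare with the original:
(A) 2x + y  ->  2(y) + (x) = x + 2y   [differs from 2x + y: not invariant]
(B) x - y  ->  (y) - (x) = -x + y   [differs from x - y: not invariant]
(C) x^2 - y^2  ->  (y)^2 - (x)^2 = -x^2 + y^2   [differs from x^2 - y^2: not invariant]
(D) x + y  ->  (y) + (x) = x + y   [equals x + y: invariant]

Only option (D), x + y, is unchanged by the transformation.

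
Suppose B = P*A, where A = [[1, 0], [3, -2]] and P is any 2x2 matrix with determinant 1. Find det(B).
-2

By the multiplicative property of determinants, det(B) = det(P*A) = det(P) * det(A) = det(A),
so the determinant is invariant under multiplication by any determinant-1 matrix; we just need det(A).

det(A) = (1)(-2) - (0)(3) = -2 - 0 = -2

Therefore det(B) = 1 * (-2) = -2.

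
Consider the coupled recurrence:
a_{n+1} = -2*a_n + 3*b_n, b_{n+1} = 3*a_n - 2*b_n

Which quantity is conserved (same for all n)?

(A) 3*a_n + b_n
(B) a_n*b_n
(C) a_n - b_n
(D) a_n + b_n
D

Replace a_n by a_{n+1} = -2*a_n + 3*b_n and b_n by b_{n+1} = 3*a_n - 2*b_n in each option and simplify:
(A) 3*a_n + b_n  ->  3*(-2*a_n + 3*b_n) + (3*a_n - 2*b_n) = -3*a_n + 7*b_n   [not conserved]
(B) a_n*b_n  ->  (-2*a_n + 3*b_n)*(3*a_n - 2*b_n) = -6*a_n^2 + 13*a_n*b_n - 6*b_n^2   [not conserved]
(C) a_n - b_n  ->  (-2*a_n + 3*b_n) - (3*a_n - 2*b_n) = -5*a_n + 5*b_n   [not conserved]
(D) a_n + b_n  ->  (-2*a_n + 3*b_n) + (3*a_n - 2*b_n) = a_n + b_n   [conserved]

Only (D) a_n + b_n returns to itself after one step, so it is the conserved quantity.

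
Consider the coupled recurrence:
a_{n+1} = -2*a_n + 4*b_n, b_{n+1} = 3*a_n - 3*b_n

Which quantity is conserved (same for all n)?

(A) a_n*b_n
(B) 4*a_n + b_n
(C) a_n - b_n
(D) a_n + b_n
D

Replace a_n by a_{n+1} = -2*a_n + 4*b_n and b_n by b_{n+1} = 3*a_n - 3*b_n in each option and simplify:
(A) a_n*b_n  ->  (-2*a_n + 4*b_n)*(3*a_n - 3*b_n) = -6*a_n^2 + 18*a_n*b_n - 12*b_n^2   [not conserved]
(B) 4*a_n + b_n  ->  4*(-2*a_n + 4*b_n) + (3*a_n - 3*b_n) = -5*a_n + 13*b_n   [not conserved]
(C) a_n - b_n  ->  (-2*a_n + 4*b_n) - (3*a_n - 3*b_n) = -5*a_n + 7*b_n   [not conserved]
(D) a_n + b_n  ->  (-2*a_n + 4*b_n) + (3*a_n - 3*b_n) = a_n + b_n   [conserved]

Only (D) a_n + b_n returns to itself after one step, so it is the conserved quantity.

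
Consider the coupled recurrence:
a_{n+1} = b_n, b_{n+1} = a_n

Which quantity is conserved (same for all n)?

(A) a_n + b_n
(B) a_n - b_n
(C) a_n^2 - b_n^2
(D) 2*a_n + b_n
A

Replace a_n by a_{n+1} = b_n and b_n by b_{n+1} = a_n in each option and simplify:
(A) a_n + b_n  ->  (b_n) + (a_n) = a_n + b_n   [conserved]
(B) a_n - b_n  ->  (b_n) - (a_n) = -a_n + b_n   [not conserved]
(C) a_n^2 - b_n^2  ->  (b_n)^2 - (a_n)^2 = -a_n^2 + b_n^2   [not conserved]
(D) 2*a_n + b_n  ->  2*(b_n) + (a_n) = a_n + 2*b_n   [not conserved]

Only (A) a_n + b_n returns to itself after one step, so it is the conserved quantity.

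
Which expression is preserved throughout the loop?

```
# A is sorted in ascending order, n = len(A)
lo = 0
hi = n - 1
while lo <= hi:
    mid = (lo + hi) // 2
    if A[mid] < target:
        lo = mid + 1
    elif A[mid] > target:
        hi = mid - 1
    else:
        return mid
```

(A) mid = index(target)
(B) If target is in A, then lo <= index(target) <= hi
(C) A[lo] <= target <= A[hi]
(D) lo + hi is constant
B

A loop invariant must hold before the first iteration and be re-established by every execution of the body.

(B) If target is in A, then lo <= index(target) <= hi: Before the loop [lo, hi] = [0, n-1] covers every index. When A[mid] < target, sortedness puts target strictly to the right of mid, so setting lo = mid + 1 keeps index(target) in [lo, hi]; symmetrically for hi = mid - 1. Hence 'if target is in A then lo <= index(target) <= hi' holds after every iteration, and when lo > hi it proves target is absent.

The other options fail:
(A) mid = index(target): mid is just the current probe; it equals index(target) only on the iteration that returns.
(C) A[lo] <= target <= A[hi]: fails when target is not in A (e.g. target < A[0] already violates it before the loop), so it is not maintained in general.
(D) lo + hi is constant: each iteration moves exactly one of lo, hi, so lo + hi changes (e.g. 0 + (n-1) becomes (mid+1) + (n-1)).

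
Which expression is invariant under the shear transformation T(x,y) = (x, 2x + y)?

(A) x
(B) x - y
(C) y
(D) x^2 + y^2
A

Under the shear T(x,y) = (x, 2x + y):
Substitute the transformed coordinates into each option and compare with the original:
(A) x  ->  (x) = x   [equals x: invariant]
(B) x - y  ->  (x) - (2x + y) = -x - y   [differs from x - y: not invariant]
(C) y  ->  (2x + y) = 2x + y   [differs from y: not invariant]
(D) x^2 + y^2  ->  (x)^2 + (2x + y)^2 = 5x^2 + 4xy + y^2   [differs from x^2 + y^2: not invariant]

Only option (A), x, is unchanged by the transformation.
A vertical shear moves points parallel to the y-axis, so the x-coordinate (and any function of x alone) is unchanged.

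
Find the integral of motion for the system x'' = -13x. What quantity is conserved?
E = (x')^2 + 13x^2

Multiply the equation by x':
x' * x'' = -13x * x'
The left side is d/dt[(x')^2/2] and the right side is d/dt[-13x^2/2], so
d/dt[(x')^2/2 + 13x^2/2] = 0, i.e. (x')^2/2 + 13x^2/2 = constant.
Multiplying by 2, the integral of motion is E = (x')^2 + 13x^2.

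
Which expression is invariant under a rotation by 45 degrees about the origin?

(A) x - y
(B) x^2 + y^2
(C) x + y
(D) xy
B

A rotation by 45 degrees sends (x, y) to (sqrt(2)x/2 - sqrt(2)y/2, sqrt(2)x/2 + sqrt(2)y/2).
Substitute the transformed coordinates into each option and compare with the original:
(A) x - y  ->  (sqrt(2)x/2 - sqrt(2)y/2) - (sqrt(2)x/2 + sqrt(2)y/2) = -sqrt(2)y   [differs from x - y: not invariant]
(B) x^2 + y^2  ->  (sqrt(2)x/2 - sqrt(2)y/2)^2 + (sqrt(2)x/2 + sqrt(2)y/2)^2 = x^2 + y^2   [equals x^2 + y^2: invariant]
(C) x + y  ->  (sqrt(2)x/2 - sqrt(2)y/2) + (sqrt(2)x/2 + sqrt(2)y/2) = sqrt(2)x   [differs from x + y: not invariant]
(D) xy  ->  (sqrt(2)x/2 - sqrt(2)y/2)(sqrt(2)x/2 + sqrt(2)y/2) = x^2/2 - y^2/2   [differs from xy: not invariant]

Only option (B), x^2 + y^2, is unchanged by the transformation.
Geometrically, x^2 + y^2 is the squared distance from the origin, which every rotation about the origin preserves.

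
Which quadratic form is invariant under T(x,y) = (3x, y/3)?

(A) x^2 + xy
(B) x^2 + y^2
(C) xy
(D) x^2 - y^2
C

T multiplies x by 3 and divides y by 3.
Substitute the transformed coordinates into each option and compare with the original:
(A) x^2 + xy  ->  (3x)^2 + (3x)(y/3) = 9x^2 + xy   [differs from x^2 + xy: not invariant]
(B) x^2 + y^2  ->  (3x)^2 + (y/3)^2 = 9x^2 + y^2/9   [differs from x^2 + y^2: not invariant]
(C) xy  ->  (3x)(y/3) = xy   [equals xy: invariant]
(D) x^2 - y^2  ->  (3x)^2 - (y/3)^2 = 9x^2 - y^2/9   [differs from x^2 - y^2: not invariant]

Only option (C), xy, is unchanged by the transformation.
The factors 3 and 1/3 cancel only in the pure product xy.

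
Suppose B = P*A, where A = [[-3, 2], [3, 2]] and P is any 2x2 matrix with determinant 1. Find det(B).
-12

By the multiplicative property of determinants, det(B) = det(P*A) = det(P) * det(A) = det(A),
so the determinant is invariant under multiplication by any determinant-1 matrix; we just need det(A).

det(A) = (-3)(2) - (2)(3) = -6 - 6 = -12

Therefore det(B) = 1 * (-12) = -12.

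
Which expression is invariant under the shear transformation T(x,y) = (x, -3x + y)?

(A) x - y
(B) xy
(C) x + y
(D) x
D

Under the shear T(x,y) = (x, -3x + y):
Substitute the transformed coordinates into each option and compare with the original:
(A) x - y  ->  (x) - (-3x + y) = 4x - y   [differs from x - y: not invariant]
(B) xy  ->  (x)(-3x + y) = -3x^2 + xy   [differs from xy: not invariant]
(C) x + y  ->  (x) + (-3x + y) = -2x + y   [differs from x + y: not invariant]
(D) x  ->  (x) = x   [equals x: invariant]

Only option (D), x, is unchanged by the transformation.
A vertical shear moves points parallel to the y-axis, so the x-coordinate (and any function of x alone) is unchanged.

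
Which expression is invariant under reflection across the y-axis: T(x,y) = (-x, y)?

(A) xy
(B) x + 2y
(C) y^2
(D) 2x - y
C

The map is reflection across the y-axis: T(x,y) = (-x, y).
Substitute the transformed coordinates into each option and compare with the original:
(A) xy  ->  (-x)(y) = -xy   [differs from xy: not invariant]
(B) x + 2y  ->  (-x) + 2(y) = -x + 2y   [differs from x + 2y: not invariant]
(C) y^2  ->  (y)^2 = y^2   [equals y^2: invariant]
(D) 2x - y  ->  2(-x) - (y) = -2x - y   [differs from 2x - y: not invariant]

Only option (C), y^2, is unchanged by the transformation.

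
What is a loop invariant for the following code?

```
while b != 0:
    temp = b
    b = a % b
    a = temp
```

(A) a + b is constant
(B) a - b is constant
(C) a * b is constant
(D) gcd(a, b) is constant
D

A loop invariant must hold before the first iteration and be re-established by every execution of the body.

(D) gcd(a, b) is constant: One iteration replaces (a, b) by (b, a mod b). Since a mod b = a - q*b for an integer q, any common divisor of a and b divides b and a mod b, and conversely; hence gcd(b, a mod b) = gcd(a, b). For instance (25, 9) -> (9, 7) keeps gcd = 1. At exit b = 0 and a = gcd of the original inputs.

The other options fail:
(A) a + b is constant: e.g. (a, b) = (25, 9) -> (9, 7): the sum goes from 34 to 16.
(B) a - b is constant: e.g. (a, b) = (25, 9) -> (9, 7): the difference goes from 16 to 2.
(C) a * b is constant: e.g. (a, b) = (25, 9) -> (9, 7): the product goes from 225 to 63.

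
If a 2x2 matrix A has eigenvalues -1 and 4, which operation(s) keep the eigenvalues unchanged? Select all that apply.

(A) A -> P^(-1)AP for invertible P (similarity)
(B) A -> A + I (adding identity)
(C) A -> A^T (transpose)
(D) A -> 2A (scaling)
A and C

Eigenvalues are preserved by:
1. Similarity transformations: A -> P^(-1)AP (same characteristic polynomial)
2. Transpose: A^T has the same eigenvalues as A

Eigenvalues are NOT preserved by:
- Adding identity: eigenvalues become -1+1, 4+1
- Scaling: eigenvalues become -2, 8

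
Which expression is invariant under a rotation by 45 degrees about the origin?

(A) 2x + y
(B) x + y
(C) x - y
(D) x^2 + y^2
D

A rotation by 45 degrees sends (x, y) to (sqrt(2)x/2 - sqrt(2)y/2, sqrt(2)x/2 + sqrt(2)y/2).
Substitute the transformed coordinates into each option and compare with the original:
(A) 2x + y  ->  2(sqrt(2)x/2 - sqrt(2)y/2) + (sqrt(2)x/2 + sqrt(2)y/2) = 3sqrt(2)x/2 - sqrt(2)y/2   [differs from 2x + y: not invariant]
(B) x + y  ->  (sqrt(2)x/2 - sqrt(2)y/2) + (sqrt(2)x/2 + sqrt(2)y/2) = sqrt(2)x   [differs from x + y: not invariant]
(C) x - y  ->  (sqrt(2)x/2 - sqrt(2)y/2) - (sqrt(2)x/2 + sqrt(2)y/2) = -sqrt(2)y   [differs from x - y: not invariant]
(D) x^2 + y^2  ->  (sqrt(2)x/2 - sqrt(2)y/2)^2 + (sqrt(2)x/2 + sqrt(2)y/2)^2 = x^2 + y^2   [equals x^2 + y^2: invariant]

Only option (D), x^2 + y^2, is unchanged by the transformation.
Geometrically, x^2 + y^2 is the squared distance from the origin, which every rotation about the origin preserves.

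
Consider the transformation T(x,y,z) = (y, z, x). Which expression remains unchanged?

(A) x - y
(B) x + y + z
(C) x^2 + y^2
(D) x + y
B

Apply T(x,y,z) = (y, z, x) to each option, i.e. replace (x, y, z) by the transformed coordinates.
Substitute the transformed coordinates into each option and compare with the original:
(A) x - y  ->  (y) - (z) = y - z   [differs from x - y: not invariant]
(B) x + y + z  ->  (y) + (z) + (x) = x + y + z   [equals x + y + z: invariant]
(C) x^2 + y^2  ->  (y)^2 + (z)^2 = y^2 + z^2   [differs from x^2 + y^2: not invariant]
(D) x + y  ->  (y) + (z) = y + z   [differs from x + y: not invariant]

Only option (B), x + y + z, is unchanged by the transformation.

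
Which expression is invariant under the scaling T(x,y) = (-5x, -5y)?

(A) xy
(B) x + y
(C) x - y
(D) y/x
D

Under the uniform scaling T(x,y) = (-5x, -5y):
Substitute the transformed coordinates into each option and compare with the original:
(A) xy  ->  (-5x)(-5y) = 25xy   [differs from xy: not invariant]
(B) x + y  ->  (-5x) + (-5y) = -5x - 5y   [differs from x + y: not invariant]
(C) x - y  ->  (-5x) - (-5y) = -5x + 5y   [differs from x - y: not invariant]
(D) y/x  ->  (-5y)/(-5x) = y/x   [equals y/x: invariant]

Only option (D), y/x, is unchanged by the transformation.
The common factor -5 cancels in a ratio of coordinates, while sums, products and sums of squares pick up factors of -5 or 25.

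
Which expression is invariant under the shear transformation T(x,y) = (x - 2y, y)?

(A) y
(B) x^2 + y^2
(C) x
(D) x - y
A

Under the shear T(x,y) = (x - 2y, y):
Substitute the transformed coordinates into each option and compare with the original:
(A) y  ->  (y) = y   [equals y: invariant]
(B) x^2 + y^2  ->  (x - 2y)^2 + (y)^2 = x^2 - 4xy + 5y^2   [differs from x^2 + y^2: not invariant]
(C) x  ->  (x - 2y) = x - 2y   [differs from x: not invariant]
(D) x - y  ->  (x - 2y) - (y) = x - 3y   [differs from x - y: not invariant]

Only option (A), y, is unchanged by the transformation.
A horizontal shear moves points parallel to the x-axis, so the y-coordinate (and any function of y alone) is unchanged.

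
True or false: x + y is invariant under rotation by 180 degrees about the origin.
False

Applying rotation by 180 degrees: x' = x*cos(180 degrees) - y*sin(180 degrees) = -x, y' = x*sin(180 degrees) + y*cos(180 degrees) = -y

Substituting into x + y:
(-x) + (-y)
= -x - y

This differs from the original expression x + y, so it is NOT invariant.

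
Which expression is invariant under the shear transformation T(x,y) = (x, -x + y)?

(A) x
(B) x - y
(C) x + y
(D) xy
A

Under the shear T(x,y) = (x, -x + y):
Substitute the transformed coordinates into each option and compare with the original:
(A) x  ->  (x) = x   [equals x: invariant]
(B) x - y  ->  (x) - (-x + y) = 2x - y   [differs from x - y: not invariant]
(C) x + y  ->  (x) + (-x + y) = y   [differs from x + y: not invariant]
(D) xy  ->  (x)(-x + y) = -x^2 + xy   [differs from xy: not invariant]

Only option (A), x, is unchanged by the transformation.
A vertical shear moves points parallel to the y-axis, so the x-coordinate (and any function of x alone) is unchanged.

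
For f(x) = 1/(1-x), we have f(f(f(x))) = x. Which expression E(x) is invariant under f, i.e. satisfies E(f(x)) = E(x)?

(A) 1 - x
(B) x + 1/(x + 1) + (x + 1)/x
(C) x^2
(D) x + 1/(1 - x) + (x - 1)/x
D

Replace x by f(x) = 1/(1 - x) in each option and simplify. As a quick numerical cross-check, also compare E(4) with E(f(4)) = E(-1/3).

(A) 1 - x  ->  1 - (1/(1 - x)) = x/(x - 1); check: E(4) = -3 but E(-1/3) = 4/3.   [not invariant]
(B) x + 1/(x + 1) + (x + 1)/x  ->  (1/(1 - x)) + 1/((1/(1 - x)) + 1) + ((1/(1 - x)) + 1)/(1/(1 - x)) = (-x^3 + 6x^2 - 11x + 7)/(x^2 - 3x + 2); check: E(4) = 109/20 but E(-1/3) = -5/6.   [not invariant]
(C) x^2  ->  (1/(1 - x))^2 = (x - 1)^(-2); check: E(4) = 16 but E(-1/3) = 1/9.   [not invariant]
(D) x + 1/(1 - x) + (x - 1)/x  ->  (1/(1 - x)) + 1/(1 - (1/(1 - x))) + ((1/(1 - x)) - 1)/(1/(1 - x)), which simplifies back to x + 1/(1 - x) + (x - 1)/x; check: E(4) = 53/12, E(-1/3) = 53/12.   [invariant]

Only (D) is unchanged. Indeed f(f(x)) = 1/(1 - 1/(1-x)) = (1-x)/(-x) = (x-1)/x, so E(x) = x + f(x) + f(f(x)) is the sum over the whole 3-cycle; applying f just permutes the three terms cyclically (x -> f(x) -> f(f(x)) -> x), leaving the sum unchanged.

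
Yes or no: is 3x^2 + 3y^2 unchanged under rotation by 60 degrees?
Yes

Applying rotation by 60 degrees: x' = x*cos(60 degrees) - y*sin(60 degrees) = x/2 - sqrt(3)y/2, y' = x*sin(60 degrees) + y*cos(60 degrees) = sqrt(3)x/2 + y/2

Substituting into 3x^2 + 3y^2:
3(x/2 - sqrt(3)y/2)^2 + 3(sqrt(3)x/2 + y/2)^2
= 3x^2 + 3y^2

This equals the original expression 3x^2 + 3y^2, so it IS invariant.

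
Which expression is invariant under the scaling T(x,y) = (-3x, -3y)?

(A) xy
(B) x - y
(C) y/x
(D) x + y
C

Under the uniform scaling T(x,y) = (-3x, -3y):
Substitute the transformed coordinates into each option and compare with the original:
(A) xy  ->  (-3x)(-3y) = 9xy   [differs from xy: not invariant]
(B) x - y  ->  (-3x) - (-3y) = -3x + 3y   [differs from x - y: not invariant]
(C) y/x  ->  (-3y)/(-3x) = y/x   [equals y/x: invariant]
(D) x + y  ->  (-3x) + (-3y) = -3x - 3y   [differs from x + y: not invariant]

Only option (C), y/x, is unchanged by the transformation.
The common factor -3 cancels in a ratio of coordinates, while sums, products and sums of squares pick up factors of -3 or 9.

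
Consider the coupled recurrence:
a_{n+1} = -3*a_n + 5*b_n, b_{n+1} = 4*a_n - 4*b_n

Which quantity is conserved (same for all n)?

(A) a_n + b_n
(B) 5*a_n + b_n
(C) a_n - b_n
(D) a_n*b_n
A

Replace a_n by a_{n+1} = -3*a_n + 5*b_n and b_n by b_{n+1} = 4*a_n - 4*b_n in each option and simplify:
(A) a_n + b_n  ->  (-3*a_n + 5*b_n) + (4*a_n - 4*b_n) = a_n + b_n   [conserved]
(B) 5*a_n + b_n  ->  5*(-3*a_n + 5*b_n) + (4*a_n - 4*b_n) = -11*a_n + 21*b_n   [not conserved]
(C) a_n - b_n  ->  (-3*a_n + 5*b_n) - (4*a_n - 4*b_n) = -7*a_n + 9*b_n   [not conserved]
(D) a_n*b_n  ->  (-3*a_n + 5*b_n)*(4*a_n - 4*b_n) = -12*a_n^2 + 32*a_n*b_n - 20*b_n^2   [not conserved]

Only (A) a_n + b_n returns to itself after one step, so it is the conserved quantity.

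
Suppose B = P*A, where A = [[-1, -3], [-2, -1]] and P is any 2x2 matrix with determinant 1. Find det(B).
-5

By the multiplicative property of determinants, det(B) = det(P*A) = det(P) * det(A) = det(A),
so the determinant is invariant under multiplication by any determinant-1 matrix; we just need det(A).

det(A) = (-1)(-1) - (-3)(-2) = 1 - 6 = -5

Therefore det(B) = 1 * (-5) = -5.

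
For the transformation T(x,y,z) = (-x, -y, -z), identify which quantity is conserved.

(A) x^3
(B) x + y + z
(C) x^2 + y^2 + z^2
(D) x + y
C

Apply T(x,y,z) = (-x, -y, -z) to each option, i.e. replace (x, y, z) by the transformed coordinates.
Substitute the transformed coordinates into each option and compare with the original:
(A) x^3  ->  (-x)^3 = -x^3   [differs from x^3: not invariant]
(B) x + y + z  ->  (-x) + (-y) + (-z) = -x - y - z   [differs from x + y + z: not invariant]
(C) x^2 + y^2 + z^2  ->  (-x)^2 + (-y)^2 + (-z)^2 = x^2 + y^2 + z^2   [equals x^2 + y^2 + z^2: invariant]
(D) x + y  ->  (-x) + (-y) = -x - y   [differs from x + y: not invariant]

Only option (C), x^2 + y^2 + z^2, is unchanged by the transformation.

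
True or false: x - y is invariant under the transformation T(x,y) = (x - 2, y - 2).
True

Substitute T(x,y) = (x - 2, y - 2) into the expression and compare with the original.

Original: x - y
After applying T: (x - 2) - (y - 2) = x - y

This is identical to the original x - y, so the expression is invariant.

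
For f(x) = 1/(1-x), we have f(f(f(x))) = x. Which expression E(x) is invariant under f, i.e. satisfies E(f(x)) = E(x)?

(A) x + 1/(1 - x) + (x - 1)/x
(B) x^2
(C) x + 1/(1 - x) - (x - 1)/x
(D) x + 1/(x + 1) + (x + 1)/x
A

Replace x by f(x) = 1/(1 - x) in each option and simplify. As a quick numerical cross-check, also compare E(3) with E(f(3)) = E(-1/2).

(A) x + 1/(1 - x) + (x - 1)/x  ->  (1/(1 - x)) + 1/(1 - (1/(1 - x))) + ((1/(1 - x)) - 1)/(1/(1 - x)), which simplifies back to x + 1/(1 - x) + (x - 1)/x; check: E(3) = 19/6, E(-1/2) = 19/6.   [invariant]
(B) x^2  ->  (1/(1 - x))^2 = (x - 1)^(-2); check: E(3) = 9 but E(-1/2) = 1/4.   [not invariant]
(C) x + 1/(1 - x) - (x - 1)/x  ->  (1/(1 - x)) + 1/(1 - (1/(1 - x))) - ((1/(1 - x)) - 1)/(1/(1 - x)) = (x^2(1 - x) - x + (x - 1)^2)/(x(x - 1)); check: E(3) = 11/6 but E(-1/2) = -17/6.   [not invariant]
(D) x + 1/(x + 1) + (x + 1)/x  ->  (1/(1 - x)) + 1/((1/(1 - x)) + 1) + ((1/(1 - x)) + 1)/(1/(1 - x)) = (-x^3 + 6x^2 - 11x + 7)/(x^2 - 3x + 2); check: E(3) = 55/12 but E(-1/2) = 1/2.   [not invariant]

Only (A) is unchanged. Indeed f(f(x)) = 1/(1 - 1/(1-x)) = (1-x)/(-x) = (x-1)/x, so E(x) = x + f(x) + f(f(x)) is the sum over the whole 3-cycle; applying f just permutes the three terms cyclically (x -> f(x) -> f(f(x)) -> x), leaving the sum unchanged.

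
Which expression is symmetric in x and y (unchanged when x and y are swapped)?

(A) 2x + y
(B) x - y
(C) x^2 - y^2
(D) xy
D

A symmetric expression is unchanged when the variables are permuted; here the transformation to test is the swap (x, y) -> (y, x).
Substitute the transformed coordinates into each option and compare with the original:
(A) 2x + y  ->  2(y) + (x) = x + 2y   [differs from 2x + y: not invariant]
(B) x - y  ->  (y) - (x) = -x + y   [differs from x - y: not invariant]
(C) x^2 - y^2  ->  (y)^2 - (x)^2 = -x^2 + y^2   [differs from x^2 - y^2: not invariant]
(D) xy  ->  (y)(x) = xy   [equals xy: invariant]

Only option (D), xy, is unchanged by the transformation.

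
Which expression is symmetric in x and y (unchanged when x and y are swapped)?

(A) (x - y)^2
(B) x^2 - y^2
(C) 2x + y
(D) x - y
A

A symmetric expression is unchanged when the variables are permuted; here the transformation to test is the swap (x, y) -> (y, x).
Substitute the transformed coordinates into each option and compare with the original:
(A) (x - y)^2  ->  ((y) - (x))^2 = x^2 - 2xy + y^2   [equals (x - y)^2: invariant]
(B) x^2 - y^2  ->  (y)^2 - (x)^2 = -x^2 + y^2   [differs from x^2 - y^2: not invariant]
(C) 2x + y  ->  2(y) + (x) = x + 2y   [differs from 2x + y: not invariant]
(D) x - y  ->  (y) - (x) = -x + y   [differs from x - y: not invariant]

Only option (A), (x - y)^2, is unchanged by the transformation.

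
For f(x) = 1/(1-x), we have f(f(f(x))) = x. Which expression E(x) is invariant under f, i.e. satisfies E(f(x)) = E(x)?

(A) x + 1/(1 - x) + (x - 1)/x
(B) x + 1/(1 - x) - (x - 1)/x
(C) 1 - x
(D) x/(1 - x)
A

Replace x by f(x) = 1/(1 - x) in each option and simplify. As a quick numerical cross-check, also compare E(3) with E(f(3)) = E(-1/2).

(A) x + 1/(1 - x) + (x - 1)/x  ->  (1/(1 - x)) + 1/(1 - (1/(1 - x))) + ((1/(1 - x)) - 1)/(1/(1 - x)), which simplifies back to x + 1/(1 - x) + (x - 1)/x; check: E(3) = 19/6, E(-1/2) = 19/6.   [invariant]
(B) x + 1/(1 - x) - (x - 1)/x  ->  (1/(1 - x)) + 1/(1 - (1/(1 - x))) - ((1/(1 - x)) - 1)/(1/(1 - x)) = (x^2(1 - x) - x + (x - 1)^2)/(x(x - 1)); check: E(3) = 11/6 but E(-1/2) = -17/6.   [not invariant]
(C) 1 - x  ->  1 - (1/(1 - x)) = x/(x - 1); check: E(3) = -2 but E(-1/2) = 3/2.   [not invariant]
(D) x/(1 - x)  ->  (1/(1 - x))/(1 - (1/(1 - x))) = -1/x; check: E(3) = -3/2 but E(-1/2) = -1/3.   [not invariant]

Only (A) is unchanged. Indeed f(f(x)) = 1/(1 - 1/(1-x)) = (1-x)/(-x) = (x-1)/x, so E(x) = x + f(x) + f(f(x)) is the sum over the whole 3-cycle; applying f just permutes the three terms cyclically (x -> f(x) -> f(f(x)) -> x), leaving the sum unchanged.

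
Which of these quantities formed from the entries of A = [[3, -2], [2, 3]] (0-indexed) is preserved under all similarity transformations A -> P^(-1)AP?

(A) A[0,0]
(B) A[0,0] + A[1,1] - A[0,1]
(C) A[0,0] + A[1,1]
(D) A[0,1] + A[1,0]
C

A[0,0] + A[1,1] is the trace of A. By the cyclic property of the trace, tr(P^(-1)AP) = tr(APP^(-1)) = tr(A), so it is the same for every matrix similar to A.

The other combinations are not similarity invariants. For example, take P = [[1, 1], [0, 1]] (det P = 1), so P^(-1) = [[1, -1], [0, 1]] and
B = P^(-1)AP = [[1, -4], [2, 5]].
Evaluating each option on A and on B:
(A) A[0,0]: 3 for A, 1 for B -> changes
(B) A[0,0] + A[1,1] - A[0,1]: 8 for A, 10 for B -> changes
(C) A[0,0] + A[1,1]: 6 for A, 6 for B -> unchanged
(D) A[0,1] + A[1,0]: 0 for A, -2 for B -> changes

Only (C) A[0,0] + A[1,1] = 6 survives (and it does so for every P, not just this one), so it is the invariant.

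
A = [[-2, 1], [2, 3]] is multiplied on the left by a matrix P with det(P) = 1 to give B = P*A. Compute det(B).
-8

By the multiplicative property of determinants, det(B) = det(P*A) = det(P) * det(A) = det(A),
so the determinant is invariant under multiplication by any determinant-1 matrix; we just need det(A).

det(A) = (-2)(3) - (1)(2) = -6 - 2 = -8

Therefore det(B) = 1 * (-8) = -8.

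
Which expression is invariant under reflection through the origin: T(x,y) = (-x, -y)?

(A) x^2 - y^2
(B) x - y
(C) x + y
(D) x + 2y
A

The map is reflection through the origin: T(x,y) = (-x, -y).
Substitute the transformed coordinates into each option and compare with the original:
(A) x^2 - y^2  ->  (-x)^2 - (-y)^2 = x^2 - y^2   [equals x^2 - y^2: invariant]
(B) x - y  ->  (-x) - (-y) = -x + y   [differs from x - y: not invariant]
(C) x + y  ->  (-x) + (-y) = -x - y   [differs from x + y: not invariant]
(D) x + 2y  ->  (-x) + 2(-y) = -x - 2y   [differs from x + 2y: not invariant]

Only option (A), x^2 - y^2, is unchanged by the transformation.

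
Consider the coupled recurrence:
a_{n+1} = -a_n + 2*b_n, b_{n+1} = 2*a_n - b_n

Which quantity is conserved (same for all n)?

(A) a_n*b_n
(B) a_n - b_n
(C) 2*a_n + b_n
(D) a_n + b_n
D

Replace a_n by a_{n+1} = -a_n + 2*b_n and b_n by b_{n+1} = 2*a_n - b_n in each option and simplify:
(A) a_n*b_n  ->  (-a_n + 2*b_n)*(2*a_n - b_n) = -2*a_n^2 + 5*a_n*b_n - 2*b_n^2   [not conserved]
(B) a_n - b_n  ->  (-a_n + 2*b_n) - (2*a_n - b_n) = -3*a_n + 3*b_n   [not conserved]
(C) 2*a_n + b_n  ->  2*(-a_n + 2*b_n) + (2*a_n - b_n) = 3*b_n   [not conserved]
(D) a_n + b_n  ->  (-a_n + 2*b_n) + (2*a_n - b_n) = a_n + b_n   [conserved]

Only (D) a_n + b_n returns to itself after one step, so it is the conserved quantity.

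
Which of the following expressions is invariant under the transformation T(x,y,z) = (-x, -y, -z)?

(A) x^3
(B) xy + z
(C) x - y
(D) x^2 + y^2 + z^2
D

Apply T(x,y,z) = (-x, -y, -z) to each option, i.e. replace (x, y, z) by the transformed coordinates.
Substitute the transformed coordinates into each option and compare with the original:
(A) x^3  ->  (-x)^3 = -x^3   [differs from x^3: not invariant]
(B) xy + z  ->  (-x)(-y) + (-z) = xy - z   [differs from xy + z: not invariant]
(C) x - y  ->  (-x) - (-y) = -x + y   [differs from x - y: not invariant]
(D) x^2 + y^2 + z^2  ->  (-x)^2 + (-y)^2 + (-z)^2 = x^2 + y^2 + z^2   [equals x^2 + y^2 + z^2: invariant]

Only option (D), x^2 + y^2 + z^2, is unchanged by the transformation.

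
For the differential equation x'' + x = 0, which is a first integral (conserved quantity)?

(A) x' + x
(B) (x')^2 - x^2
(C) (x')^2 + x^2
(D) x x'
C

A first integral I satisfies dI/dt = 0 along every solution. Differentiate each option and use the equation of motion:
(A) d/dt[x' + x] = x'' + x' = -x + x', not identically 0
(B) d/dt[(x')^2 - x^2] = 2x'x'' - 2x x' = -4x x', not identically 0
(C) d/dt[(x')^2 + x^2] = 2x'x'' + 2x x' = 2x'(-x) + 2x x' = 0
(D) d/dt[x x'] = (x')^2 + x x'' = (x')^2 - x^2, not identically 0

Only (C) has zero time-derivative. So the energy-like quantity (x')^2 + x^2 is the first integral.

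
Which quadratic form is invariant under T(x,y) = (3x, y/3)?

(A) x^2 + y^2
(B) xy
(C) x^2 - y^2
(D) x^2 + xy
B

T multiplies x by 3 and divides y by 3.
Substitute the transformed coordinates into each option and compare with the original:
(A) x^2 + y^2  ->  (3x)^2 + (y/3)^2 = 9x^2 + y^2/9   [differs from x^2 + y^2: not invariant]
(B) xy  ->  (3x)(y/3) = xy   [equals xy: invariant]
(C) x^2 - y^2  ->  (3x)^2 - (y/3)^2 = 9x^2 - y^2/9   [differs from x^2 - y^2: not invariant]
(D) x^2 + xy  ->  (3x)^2 + (3x)(y/3) = 9x^2 + xy   [differs from x^2 + xy: not invariant]

Only option (B), xy, is unchanged by the transformation.
The factors 3 and 1/3 cancel only in the pure product xy.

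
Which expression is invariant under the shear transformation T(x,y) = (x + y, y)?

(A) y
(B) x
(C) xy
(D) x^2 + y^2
A

Under the shear T(x,y) = (x + y, y):
Substitute the transformed coordinates into each option and compare with the original:
(A) y  ->  (y) = y   [equals y: invariant]
(B) x  ->  (x + y) = x + y   [differs from x: not invariant]
(C) xy  ->  (x + y)(y) = xy + y^2   [differs from xy: not invariant]
(D) x^2 + y^2  ->  (x + y)^2 + (y)^2 = x^2 + 2xy + 2y^2   [differs from x^2 + y^2: not invariant]

Only option (A), y, is unchanged by the transformation.
A horizontal shear moves points parallel to the x-axis, so the y-coordinate (and any function of y alone) is unchanged.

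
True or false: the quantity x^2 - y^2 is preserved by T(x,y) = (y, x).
False

Substitute T(x,y) = (y, x) into the expression and compare with the original.

Original: x^2 - y^2
After applying T: (y)^2 - (x)^2 = -x^2 + y^2

This differs from the original x^2 - y^2 (difference: -2x^2 + 2y^2), so the expression is NOT invariant.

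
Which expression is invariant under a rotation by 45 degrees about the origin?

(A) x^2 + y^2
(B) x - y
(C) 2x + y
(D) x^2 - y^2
A

A rotation by 45 degrees sends (x, y) to (sqrt(2)x/2 - sqrt(2)y/2, sqrt(2)x/2 + sqrt(2)y/2).
Substitute the transformed coordinates into each option and compare with the original:
(A) x^2 + y^2  ->  (sqrt(2)x/2 - sqrt(2)y/2)^2 + (sqrt(2)x/2 + sqrt(2)y/2)^2 = x^2 + y^2   [equals x^2 + y^2: invariant]
(B) x - y  ->  (sqrt(2)x/2 - sqrt(2)y/2) - (sqrt(2)x/2 + sqrt(2)y/2) = -sqrt(2)y   [differs from x - y: not invariant]
(C) 2x + y  ->  2(sqrt(2)x/2 - sqrt(2)y/2) + (sqrt(2)x/2 + sqrt(2)y/2) = 3sqrt(2)x/2 - sqrt(2)y/2   [differs from 2x + y: not invariant]
(D) x^2 - y^2  ->  (sqrt(2)x/2 - sqrt(2)y/2)^2 - (sqrt(2)x/2 + sqrt(2)y/2)^2 = -2xy   [differs from x^2 - y^2: not invariant]

Only option (A), x^2 + y^2, is unchanged by the transformation.
Geometrically, x^2 + y^2 is the squared distance from the origin, which every rotation about the origin preserves.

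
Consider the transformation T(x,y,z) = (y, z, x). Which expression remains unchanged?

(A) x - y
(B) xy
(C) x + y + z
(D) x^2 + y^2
C

Apply T(x,y,z) = (y, z, x) to each option, i.e. replace (x, y, z) by the transformed coordinates.
Substitute the transformed coordinates into each option and compare with the original:
(A) x - y  ->  (y) - (z) = y - z   [differs from x - y: not invariant]
(B) xy  ->  (y)(z) = yz   [differs from xy: not invariant]
(C) x + y + z  ->  (y) + (z) + (x) = x + y + z   [equals x + y + z: invariant]
(D) x^2 + y^2  ->  (y)^2 + (z)^2 = y^2 + z^2   [differs from x^2 + y^2: not invariant]

Only option (C), x + y + z, is unchanged by the transformation.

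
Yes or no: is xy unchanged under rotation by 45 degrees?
No

Applying rotation by 45 degrees: x' = x*cos(45 degrees) - y*sin(45 degrees) = sqrt(2)x/2 - sqrt(2)y/2, y' = x*sin(45 degrees) + y*cos(45 degrees) = sqrt(2)x/2 + sqrt(2)y/2

Substituting into xy:
(sqrt(2)x/2 - sqrt(2)y/2)(sqrt(2)x/2 + sqrt(2)y/2)
= x^2/2 - y^2/2

This differs from the original expression xy, so it is NOT invariant.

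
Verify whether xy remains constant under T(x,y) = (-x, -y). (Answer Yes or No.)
Yes

Substitute T(x,y) = (-x, -y) into the expression and compare with the original.

Original: xy
After applying T: (-x)(-y) = xy

This is identical to the original xy, so the expression is invariant.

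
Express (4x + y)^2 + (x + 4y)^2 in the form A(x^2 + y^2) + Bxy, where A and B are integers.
17(x^2 + y^2) + 16xy

Expanding: (4x + y)^2 = 16x^2 + 8xy + y^2
(x + 4y)^2 = x^2 + 8xy + 16y^2
Sum = (16+1)(x^2+y^2) + 16xy = 17(x^2 + y^2) + 16xy
This is symmetric in x and y.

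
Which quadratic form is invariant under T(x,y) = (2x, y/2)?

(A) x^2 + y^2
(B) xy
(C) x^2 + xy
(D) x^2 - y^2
B

T multiplies x by 2 and divides y by 2.
Substitute the transformed coordinates into each option and compare with the original:
(A) x^2 + y^2  ->  (2x)^2 + (y/2)^2 = 4x^2 + y^2/4   [differs from x^2 + y^2: not invariant]
(B) xy  ->  (2x)(y/2) = xy   [equals xy: invariant]
(C) x^2 + xy  ->  (2x)^2 + (2x)(y/2) = 4x^2 + xy   [differs from x^2 + xy: not invariant]
(D) x^2 - y^2  ->  (2x)^2 - (y/2)^2 = 4x^2 - y^2/4   [differs from x^2 - y^2: not invariant]

Only option (B), xy, is unchanged by the transformation.
The factors 2 and 1/2 cancel only in the pure product xy.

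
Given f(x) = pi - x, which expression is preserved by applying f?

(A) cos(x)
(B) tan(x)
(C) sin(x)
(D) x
C

For f(x) = pi - x:
sin(pi - x) = sin(x), so sine is invariant under this transformation.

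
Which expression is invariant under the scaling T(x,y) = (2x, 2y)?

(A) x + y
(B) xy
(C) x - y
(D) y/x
D

Under the uniform scaling T(x,y) = (2x, 2y):
Substitute the transformed coordinates into each option and compare with the original:
(A) x + y  ->  (2x) + (2y) = 2x + 2y   [differs from x + y: not invariant]
(B) xy  ->  (2x)(2y) = 4xy   [differs from xy: not invariant]
(C) x - y  ->  (2x) - (2y) = 2x - 2y   [differs from x - y: not invariant]
(D) y/x  ->  (2y)/(2x) = y/x   [equals y/x: invariant]

Only option (D), y/x, is unchanged by the transformation.
The common factor 2 cancels in a ratio of coordinates, while sums, products and sums of squares pick up factors of 2 or 4.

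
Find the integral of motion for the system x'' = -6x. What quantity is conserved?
E = (x')^2 + 6x^2

Multiply the equation by x':
x' * x'' = -6x * x'
The left side is d/dt[(x')^2/2] and the right side is d/dt[-6x^2/2], so
d/dt[(x')^2/2 + 6x^2/2] = 0, i.e. (x')^2/2 + 6x^2/2 = constant.
Multiplying by 2, the integral of motion is E = (x')^2 + 6x^2.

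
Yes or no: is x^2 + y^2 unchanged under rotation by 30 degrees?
Yes

Applying rotation by 30 degrees: x' = x*cos(30 degrees) - y*sin(30 degrees) = sqrt(3)x/2 - y/2, y' = x*sin(30 degrees) + y*cos(30 degrees) = x/2 + sqrt(3)y/2

Substituting into x^2 + y^2:
(sqrt(3)x/2 - y/2)^2 + (x/2 + sqrt(3)y/2)^2
= x^2 + y^2

This equals the original expression x^2 + y^2, so it IS invariant.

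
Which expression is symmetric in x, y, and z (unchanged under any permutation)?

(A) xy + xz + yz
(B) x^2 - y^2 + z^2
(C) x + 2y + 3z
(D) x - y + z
A

A symmetric expression is unchanged when the variables are permuted; here the transformation to test is the swap (x, y) -> (y, x).
A symmetric expression must survive every permutation; the single swap x <-> y already eliminates the distractors, and the keyed expression is also unchanged by x <-> z and y <-> z (each variable enters it in exactly the same way).
Substitute the transformed coordinates into each option and compare with the original:
(A) xy + xz + yz  ->  (y)(x) + (y)z + (x)z = xy + xz + yz   [equals xy + xz + yz: invariant]
(B) x^2 - y^2 + z^2  ->  (y)^2 - (x)^2 + z^2 = -x^2 + y^2 + z^2   [differs from x^2 - y^2 + z^2: not invariant]
(C) x + 2y + 3z  ->  (y) + 2(x) + 3z = 2x + y + 3z   [differs from x + 2y + 3z: not invariant]
(D) x - y + z  ->  (y) - (x) + z = -x + y + z   [differs from x - y + z: not invariant]

Only option (A), xy + xz + yz, is unchanged by the transformation.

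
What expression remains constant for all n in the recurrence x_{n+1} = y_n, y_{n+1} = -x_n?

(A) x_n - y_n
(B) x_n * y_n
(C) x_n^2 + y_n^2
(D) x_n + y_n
C

For the recurrence x_{n+1} = y_n, y_{n+1} = -x_n:

x_{n+1}^2 + y_{n+1}^2 = y_n^2 + (-x_n)^2 = x_n^2 + y_n^2
The sum of squares is conserved (like energy in a harmonic oscillator).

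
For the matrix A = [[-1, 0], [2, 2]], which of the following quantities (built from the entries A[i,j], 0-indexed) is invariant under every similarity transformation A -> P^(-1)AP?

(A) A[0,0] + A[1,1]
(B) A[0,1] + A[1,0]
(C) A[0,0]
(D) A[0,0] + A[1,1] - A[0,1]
A

A[0,0] + A[1,1] is the trace of A. By the cyclic property of the trace, tr(P^(-1)AP) = tr(APP^(-1)) = tr(A), so it is the same for every matrix similar to A.

The other combinations are not similarity invariants. For example, take P = [[1, 1], [1, 2]] (det P = 1), so P^(-1) = [[2, -1], [-1, 1]] and
B = P^(-1)AP = [[-6, -8], [5, 7]].
Evaluating each option on A and on B:
(A) A[0,0] + A[1,1]: 1 for A, 1 for B -> unchanged
(B) A[0,1] + A[1,0]: 2 for A, -3 for B -> changes
(C) A[0,0]: -1 for A, -6 for B -> changes
(D) A[0,0] + A[1,1] - A[0,1]: 1 for A, 9 for B -> changes

Only (A) A[0,0] + A[1,1] = 1 survives (and it does so for every P, not just this one), so it is the invariant.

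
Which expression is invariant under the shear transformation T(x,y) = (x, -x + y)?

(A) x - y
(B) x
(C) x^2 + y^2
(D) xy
B

Under the shear T(x,y) = (x, -x + y):
Substitute the transformed coordinates into each option and compare with the original:
(A) x - y  ->  (x) - (-x + y) = 2x - y   [differs from x - y: not invariant]
(B) x  ->  (x) = x   [equals x: invariant]
(C) x^2 + y^2  ->  (x)^2 + (-x + y)^2 = 2x^2 - 2xy + y^2   [differs from x^2 + y^2: not invariant]
(D) xy  ->  (x)(-x + y) = -x^2 + xy   [differs from xy: not invariant]

Only option (B), x, is unchanged by the transformation.
A vertical shear moves points parallel to the y-axis, so the x-coordinate (and any function of x alone) is unchanged.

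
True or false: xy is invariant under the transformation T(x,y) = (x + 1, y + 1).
False

Substitute T(x,y) = (x + 1, y + 1) into the expression and compare with the original.

Original: xy
After applying T: (x + 1)(y + 1) = xy + x + y + 1

This differs from the original xy (difference: x + y + 1), so the expression is NOT invariant.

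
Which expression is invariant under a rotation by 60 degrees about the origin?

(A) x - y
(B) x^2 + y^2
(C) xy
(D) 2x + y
B

A rotation by 60 degrees sends (x, y) to (x/2 - sqrt(3)y/2, sqrt(3)x/2 + y/2).
Substitute the transformed coordinates into each option and compare with the original:
(A) x - y  ->  (x/2 - sqrt(3)y/2) - (sqrt(3)x/2 + y/2) = -sqrt(3)x/2 + x/2 - sqrt(3)y/2 - y/2   [differs from x - y: not invariant]
(B) x^2 + y^2  ->  (x/2 - sqrt(3)y/2)^2 + (sqrt(3)x/2 + y/2)^2 = x^2 + y^2   [equals x^2 + y^2: invariant]
(C) xy  ->  (x/2 - sqrt(3)y/2)(sqrt(3)x/2 + y/2) = sqrt(3)x^2/4 - xy/2 - sqrt(3)y^2/4   [differs from xy: not invariant]
(D) 2x + y  ->  2(x/2 - sqrt(3)y/2) + (sqrt(3)x/2 + y/2) = sqrt(3)x/2 + x - sqrt(3)y + y/2   [differs from 2x + y: not invariant]

Only option (B), x^2 + y^2, is unchanged by the transformation.
Geometrically, x^2 + y^2 is the squared distance from the origin, which every rotation about the origin preserves.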